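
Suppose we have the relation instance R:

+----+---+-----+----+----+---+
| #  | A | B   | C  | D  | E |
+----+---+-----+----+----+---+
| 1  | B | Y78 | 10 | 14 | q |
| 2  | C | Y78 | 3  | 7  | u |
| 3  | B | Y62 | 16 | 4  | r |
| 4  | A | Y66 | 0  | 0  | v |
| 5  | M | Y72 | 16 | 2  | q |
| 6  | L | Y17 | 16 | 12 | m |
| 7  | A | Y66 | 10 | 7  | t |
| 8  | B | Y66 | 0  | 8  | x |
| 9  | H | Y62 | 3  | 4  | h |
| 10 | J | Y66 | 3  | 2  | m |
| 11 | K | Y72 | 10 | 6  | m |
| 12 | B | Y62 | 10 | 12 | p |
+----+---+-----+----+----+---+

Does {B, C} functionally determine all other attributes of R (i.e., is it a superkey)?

No

Rows 4 and 8 have the same {B, C} value (B=Y66, C=0) but are distinct tuples, so {B, C} does not determine every attribute — not a superkey.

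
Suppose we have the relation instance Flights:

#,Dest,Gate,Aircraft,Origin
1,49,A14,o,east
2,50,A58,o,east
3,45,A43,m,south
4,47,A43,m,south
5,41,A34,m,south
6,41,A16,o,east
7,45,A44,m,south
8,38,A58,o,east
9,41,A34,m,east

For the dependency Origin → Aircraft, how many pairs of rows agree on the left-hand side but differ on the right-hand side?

Origin=east: violating pairs (1,9), (2,9), (6,9), (8,9) — 4 pairs.
Origin=south: all 4 rows agree on Aircraft — 0 pairs.

4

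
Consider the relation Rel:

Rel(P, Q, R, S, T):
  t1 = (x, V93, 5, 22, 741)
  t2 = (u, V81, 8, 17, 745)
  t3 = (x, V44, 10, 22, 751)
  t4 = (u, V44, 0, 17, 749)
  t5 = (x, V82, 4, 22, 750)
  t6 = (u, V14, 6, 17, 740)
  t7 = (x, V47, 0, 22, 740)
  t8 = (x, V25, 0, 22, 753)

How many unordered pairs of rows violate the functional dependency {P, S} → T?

(P=x, S=22): violating pairs (1,3), (1,5), (1,7), (1,8), (3,5), (3,7), (3,8), (5,7), (5,8), (7,8) — 10 pairs.
(P=u, S=17): violating pairs (2,4), (2,6), (4,6) — 3 pairs.

13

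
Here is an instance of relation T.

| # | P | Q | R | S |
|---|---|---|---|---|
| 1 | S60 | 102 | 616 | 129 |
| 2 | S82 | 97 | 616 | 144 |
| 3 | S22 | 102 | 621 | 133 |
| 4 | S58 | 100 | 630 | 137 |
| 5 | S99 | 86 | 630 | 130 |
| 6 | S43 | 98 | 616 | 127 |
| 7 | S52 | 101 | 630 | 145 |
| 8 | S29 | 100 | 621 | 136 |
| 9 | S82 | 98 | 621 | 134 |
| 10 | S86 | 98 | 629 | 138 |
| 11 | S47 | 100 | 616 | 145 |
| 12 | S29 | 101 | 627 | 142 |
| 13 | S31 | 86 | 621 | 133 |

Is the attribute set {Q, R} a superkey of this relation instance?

Yes

All 13 rows have distinct {Q, R} values, so {Q, R} → (all attributes) holds and {Q, R} is a superkey.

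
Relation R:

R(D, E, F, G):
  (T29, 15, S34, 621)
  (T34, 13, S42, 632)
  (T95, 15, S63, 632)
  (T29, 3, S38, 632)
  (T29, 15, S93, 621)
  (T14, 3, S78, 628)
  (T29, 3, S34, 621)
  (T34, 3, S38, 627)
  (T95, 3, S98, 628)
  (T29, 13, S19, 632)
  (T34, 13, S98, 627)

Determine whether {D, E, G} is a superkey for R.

Two distinct rows share (D=T29, E=15, G=621), so {D, E, G} does not determine every attribute — not a superkey.

No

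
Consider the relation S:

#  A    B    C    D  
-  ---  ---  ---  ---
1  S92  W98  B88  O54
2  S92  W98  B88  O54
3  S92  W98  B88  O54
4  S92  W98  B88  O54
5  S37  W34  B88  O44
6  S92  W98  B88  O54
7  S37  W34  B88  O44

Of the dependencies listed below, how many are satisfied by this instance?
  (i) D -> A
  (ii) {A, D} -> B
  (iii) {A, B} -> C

3

(i) D -> A: every LHS value maps to a single RHS value — holds.
(ii) {A, D} -> B: every LHS value maps to a single RHS value — holds.
(iii) {A, B} -> C: every LHS value maps to a single RHS value — holds.
3 of the 3 dependencies hold.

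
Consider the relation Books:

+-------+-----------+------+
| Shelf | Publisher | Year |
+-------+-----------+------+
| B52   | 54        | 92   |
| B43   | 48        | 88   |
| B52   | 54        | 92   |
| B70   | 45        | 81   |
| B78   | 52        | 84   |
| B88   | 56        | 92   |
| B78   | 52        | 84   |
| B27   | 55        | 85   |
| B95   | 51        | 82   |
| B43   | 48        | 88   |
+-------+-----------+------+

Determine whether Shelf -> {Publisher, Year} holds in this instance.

Yes

Shelf=B52: 2 rows → {Publisher,Year} = (54, 92), (54, 92) ✓
Shelf=B43: 2 rows → {Publisher,Year} = (48, 88), (48, 88) ✓
Shelf=B70: 1 row → {Publisher,Year} = (45, 81) ✓
Shelf=B78: 2 rows → {Publisher,Year} = (52, 84), (52, 84) ✓
Shelf=B88: 1 row → {Publisher,Year} = (56, 92) ✓
Shelf=B27: 1 row → {Publisher,Year} = (55, 85) ✓
Shelf=B95: 1 row → {Publisher,Year} = (51, 82) ✓
Every Shelf value is associated with a single {Publisher, Year} value, so Shelf -> {Publisher, Year} holds.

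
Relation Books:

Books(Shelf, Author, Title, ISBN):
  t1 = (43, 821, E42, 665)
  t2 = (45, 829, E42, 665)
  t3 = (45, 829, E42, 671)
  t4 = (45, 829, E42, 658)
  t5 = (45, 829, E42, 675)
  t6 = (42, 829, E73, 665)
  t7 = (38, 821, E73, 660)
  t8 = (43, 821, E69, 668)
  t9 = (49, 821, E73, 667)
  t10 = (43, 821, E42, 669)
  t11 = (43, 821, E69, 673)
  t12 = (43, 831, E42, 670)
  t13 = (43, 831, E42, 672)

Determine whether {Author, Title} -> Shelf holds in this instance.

No

(Author=821, Title=E42): rows 1, 10 → Shelf = 43, 43 ✓
(Author=829, Title=E42): rows 2, 3, 4, 5 → Shelf = 45, 45, 45, 45 ✓
(Author=829, Title=E73): row 6 → Shelf = 42 ✓
(Author=821, Title=E73): rows 7, 9 → Shelf takes values {38, 49} — violation
(Author=821, Title=E69): rows 8, 11 → Shelf = 43, 43 ✓
(Author=831, Title=E42): rows 12, 13 → Shelf = 43, 43 ✓
Two rows agree on {Author, Title} but differ on Shelf, so {Author, Title} -> Shelf does not hold.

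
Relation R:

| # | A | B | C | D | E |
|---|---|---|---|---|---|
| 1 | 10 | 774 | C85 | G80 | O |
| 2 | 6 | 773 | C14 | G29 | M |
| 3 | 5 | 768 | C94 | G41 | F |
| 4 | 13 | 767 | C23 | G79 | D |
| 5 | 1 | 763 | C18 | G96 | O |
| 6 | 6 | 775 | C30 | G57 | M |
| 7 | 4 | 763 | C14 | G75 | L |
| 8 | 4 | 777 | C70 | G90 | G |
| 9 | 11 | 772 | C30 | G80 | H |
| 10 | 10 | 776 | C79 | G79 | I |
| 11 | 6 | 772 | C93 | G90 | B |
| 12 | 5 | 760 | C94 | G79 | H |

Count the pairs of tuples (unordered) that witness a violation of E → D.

3

E=O: violating pairs (1,5) — 1 pair.
E=M: violating pairs (2,6) — 1 pair.
E=H: violating pairs (9,12) — 1 pair.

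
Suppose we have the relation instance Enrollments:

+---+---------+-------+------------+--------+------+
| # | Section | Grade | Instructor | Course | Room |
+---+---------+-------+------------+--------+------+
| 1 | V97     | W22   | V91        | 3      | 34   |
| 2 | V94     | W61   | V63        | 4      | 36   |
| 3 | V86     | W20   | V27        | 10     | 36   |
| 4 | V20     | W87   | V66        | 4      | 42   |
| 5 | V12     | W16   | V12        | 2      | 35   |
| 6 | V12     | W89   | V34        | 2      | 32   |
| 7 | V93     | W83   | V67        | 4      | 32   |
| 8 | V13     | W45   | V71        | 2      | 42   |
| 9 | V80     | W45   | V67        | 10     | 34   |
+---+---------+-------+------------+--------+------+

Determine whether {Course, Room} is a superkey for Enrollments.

Yes

All 9 rows have distinct {Course, Room} values, so {Course, Room} → (all attributes) holds and {Course, Room} is a superkey.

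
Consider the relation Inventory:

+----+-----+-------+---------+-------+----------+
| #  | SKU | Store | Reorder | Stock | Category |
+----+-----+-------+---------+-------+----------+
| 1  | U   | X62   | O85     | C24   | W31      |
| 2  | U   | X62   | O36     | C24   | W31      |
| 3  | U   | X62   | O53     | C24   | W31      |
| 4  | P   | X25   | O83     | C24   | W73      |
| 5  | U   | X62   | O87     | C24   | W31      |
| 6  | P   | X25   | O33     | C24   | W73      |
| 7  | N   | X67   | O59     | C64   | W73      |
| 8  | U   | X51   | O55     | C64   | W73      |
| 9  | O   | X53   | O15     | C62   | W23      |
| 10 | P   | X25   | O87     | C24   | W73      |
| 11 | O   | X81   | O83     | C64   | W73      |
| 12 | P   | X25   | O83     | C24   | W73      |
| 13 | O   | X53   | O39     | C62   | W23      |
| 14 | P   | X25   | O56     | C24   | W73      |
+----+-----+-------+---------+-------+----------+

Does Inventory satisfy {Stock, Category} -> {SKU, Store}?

(Stock=C24, Category=W31): rows 1, 2, 3, 5 → {SKU,Store} = (U, X62), (U, X62), (U, X62), (U, X62) ✓
(Stock=C24, Category=W73): rows 4, 6, 10, 12, 14 → {SKU,Store} = (P, X25), (P, X25), (P, X25), (P, X25), (P, X25) ✓
(Stock=C64, Category=W73): rows 7, 8, 11 → {SKU,Store} takes values {(N, X67), (U, X51), (O, X81)} — violation
(Stock=C62, Category=W23): rows 9, 13 → {SKU,Store} = (O, X53), (O, X53) ✓
Two rows agree on {Stock, Category} but differ on {SKU, Store}, so {Stock, Category} -> {SKU, Store} does not hold.

No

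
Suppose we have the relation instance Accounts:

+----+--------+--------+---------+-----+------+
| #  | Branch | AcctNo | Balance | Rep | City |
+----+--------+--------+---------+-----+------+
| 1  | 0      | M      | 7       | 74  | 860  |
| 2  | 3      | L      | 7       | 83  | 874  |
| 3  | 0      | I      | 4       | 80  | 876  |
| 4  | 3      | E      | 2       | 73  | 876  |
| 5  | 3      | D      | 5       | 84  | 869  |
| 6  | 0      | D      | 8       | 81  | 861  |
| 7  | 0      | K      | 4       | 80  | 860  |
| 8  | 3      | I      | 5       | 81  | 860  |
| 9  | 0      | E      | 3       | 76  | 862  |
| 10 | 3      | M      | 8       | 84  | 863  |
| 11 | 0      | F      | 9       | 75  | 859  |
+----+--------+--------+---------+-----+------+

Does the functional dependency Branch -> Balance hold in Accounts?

No

Branch=0: rows 1, 3, 6, 7, 9, 11 → Balance takes values {7, 4, 8, 3, 9} — violation
Branch=3: rows 2, 4, 5, 8, 10 → Balance takes values {7, 2, 5, 8} — violation
Two rows agree on Branch but differ on Balance, so Branch -> Balance does not hold.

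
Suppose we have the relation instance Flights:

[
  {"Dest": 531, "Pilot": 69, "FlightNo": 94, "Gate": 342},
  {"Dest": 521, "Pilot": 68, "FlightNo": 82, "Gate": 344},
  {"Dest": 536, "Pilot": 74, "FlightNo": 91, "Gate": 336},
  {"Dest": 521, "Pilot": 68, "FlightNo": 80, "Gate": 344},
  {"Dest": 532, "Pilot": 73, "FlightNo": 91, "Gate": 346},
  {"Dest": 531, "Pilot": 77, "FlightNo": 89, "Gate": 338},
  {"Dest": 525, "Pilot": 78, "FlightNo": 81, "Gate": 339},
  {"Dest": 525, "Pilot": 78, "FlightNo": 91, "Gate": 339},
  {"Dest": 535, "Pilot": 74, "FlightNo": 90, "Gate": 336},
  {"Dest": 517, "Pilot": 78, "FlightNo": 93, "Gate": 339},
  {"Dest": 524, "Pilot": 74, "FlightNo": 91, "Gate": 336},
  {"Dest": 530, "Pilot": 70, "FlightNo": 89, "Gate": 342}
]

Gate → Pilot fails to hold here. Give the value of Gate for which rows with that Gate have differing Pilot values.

342

Gate=342: 2 rows → Pilot takes values {69, 70} — violation
Gate=344: 2 rows → Pilot = 68, 68 ✓
Gate=336: 3 rows → Pilot = 74, 74, 74 ✓
Gate=346: 1 row → Pilot = 73 ✓
Gate=338: 1 row → Pilot = 77 ✓
Gate=339: 3 rows → Pilot = 78, 78, 78 ✓
The only Gate value with inconsistent Pilot is Gate=342.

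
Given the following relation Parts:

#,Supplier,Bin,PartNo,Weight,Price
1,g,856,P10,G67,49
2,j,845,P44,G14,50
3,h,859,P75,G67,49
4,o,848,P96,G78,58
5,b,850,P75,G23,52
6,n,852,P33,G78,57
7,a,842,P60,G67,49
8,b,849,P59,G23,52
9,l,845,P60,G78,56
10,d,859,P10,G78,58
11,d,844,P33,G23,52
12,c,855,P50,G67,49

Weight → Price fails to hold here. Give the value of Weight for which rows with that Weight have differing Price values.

Weight=G67: rows 1, 3, 7, 12 → Price = 49, 49, 49, 49 ✓
Weight=G14: row 2 → Price = 50 ✓
Weight=G78: rows 4, 6, 9, 10 → Price takes values {58, 57, 56} — violation
Weight=G23: rows 5, 8, 11 → Price = 52, 52, 52 ✓
The only Weight value with inconsistent Price is Weight=G78.

G78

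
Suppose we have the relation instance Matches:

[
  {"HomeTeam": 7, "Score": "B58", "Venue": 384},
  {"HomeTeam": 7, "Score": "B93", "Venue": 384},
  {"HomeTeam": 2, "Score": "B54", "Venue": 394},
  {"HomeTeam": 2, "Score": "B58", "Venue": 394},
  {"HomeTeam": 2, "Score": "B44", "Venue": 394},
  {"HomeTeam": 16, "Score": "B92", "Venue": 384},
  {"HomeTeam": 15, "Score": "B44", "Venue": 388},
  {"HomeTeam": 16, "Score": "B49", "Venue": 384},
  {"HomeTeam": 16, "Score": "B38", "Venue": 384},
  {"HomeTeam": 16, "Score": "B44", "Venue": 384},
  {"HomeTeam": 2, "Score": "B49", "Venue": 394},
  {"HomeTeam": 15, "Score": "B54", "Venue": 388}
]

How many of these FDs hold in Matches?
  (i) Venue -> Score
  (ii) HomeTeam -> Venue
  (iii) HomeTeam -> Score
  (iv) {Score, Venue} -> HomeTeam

(i) Venue -> Score: Venue=384: 6 rows → Score takes values {B58, B93, B92, B49, B38, B44} — violation; Venue=394: 4 rows → Score takes values {B54, B58, B44, B49} — violation; Venue=388: 2 rows → Score takes values {B44, B54} — violation — fails.
(ii) HomeTeam -> Venue: every LHS value maps to a single RHS value — holds.
(iii) HomeTeam -> Score: HomeTeam=7: 2 rows → Score takes values {B58, B93} — violation; HomeTeam=2: 4 rows → Score takes values {B54, B58, B44, B49} — violation; HomeTeam=16: 4 rows → Score takes values {B92, B49, B38, B44} — violation; HomeTeam=15: 2 rows → Score takes values {B44, B54} — violation — fails.
(iv) {Score, Venue} -> HomeTeam: every LHS value maps to a single RHS value — holds.
2 of the 4 dependencies hold.

2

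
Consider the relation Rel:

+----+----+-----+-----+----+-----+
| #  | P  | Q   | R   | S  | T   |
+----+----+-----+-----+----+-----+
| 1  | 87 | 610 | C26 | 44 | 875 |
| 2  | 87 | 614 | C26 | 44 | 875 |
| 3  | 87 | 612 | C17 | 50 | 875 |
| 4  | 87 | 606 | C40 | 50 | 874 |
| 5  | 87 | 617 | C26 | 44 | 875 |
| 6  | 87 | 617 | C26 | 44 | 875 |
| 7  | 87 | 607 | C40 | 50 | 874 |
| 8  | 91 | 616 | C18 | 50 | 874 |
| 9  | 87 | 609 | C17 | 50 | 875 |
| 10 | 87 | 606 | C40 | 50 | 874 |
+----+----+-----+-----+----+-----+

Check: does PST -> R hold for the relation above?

Yes

(P=87, S=44, T=875): rows 1, 2, 5, 6 → R = C26, C26, C26, C26 ✓
(P=87, S=50, T=875): rows 3, 9 → R = C17, C17 ✓
(P=87, S=50, T=874): rows 4, 7, 10 → R = C40, C40, C40 ✓
(P=91, S=50, T=874): row 8 → R = C18 ✓
Every PST value is associated with a single R value, so PST -> R holds.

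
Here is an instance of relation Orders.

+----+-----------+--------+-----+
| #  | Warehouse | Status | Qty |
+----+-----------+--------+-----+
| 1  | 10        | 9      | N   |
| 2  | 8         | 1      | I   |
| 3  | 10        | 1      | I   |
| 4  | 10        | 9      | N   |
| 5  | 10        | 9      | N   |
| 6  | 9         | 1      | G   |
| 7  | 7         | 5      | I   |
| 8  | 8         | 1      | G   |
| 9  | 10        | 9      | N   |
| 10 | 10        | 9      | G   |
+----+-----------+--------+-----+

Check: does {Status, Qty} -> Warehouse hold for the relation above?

No

(Status=9, Qty=N): rows 1, 4, 5, 9 → Warehouse = 10, 10, 10, 10 ✓
(Status=1, Qty=I): rows 2, 3 → Warehouse takes values {8, 10} — violation
(Status=1, Qty=G): rows 6, 8 → Warehouse takes values {9, 8} — violation
(Status=5, Qty=I): row 7 → Warehouse = 7 ✓
(Status=9, Qty=G): row 10 → Warehouse = 10 ✓
Two rows agree on {Status, Qty} but differ on Warehouse, so {Status, Qty} -> Warehouse does not hold.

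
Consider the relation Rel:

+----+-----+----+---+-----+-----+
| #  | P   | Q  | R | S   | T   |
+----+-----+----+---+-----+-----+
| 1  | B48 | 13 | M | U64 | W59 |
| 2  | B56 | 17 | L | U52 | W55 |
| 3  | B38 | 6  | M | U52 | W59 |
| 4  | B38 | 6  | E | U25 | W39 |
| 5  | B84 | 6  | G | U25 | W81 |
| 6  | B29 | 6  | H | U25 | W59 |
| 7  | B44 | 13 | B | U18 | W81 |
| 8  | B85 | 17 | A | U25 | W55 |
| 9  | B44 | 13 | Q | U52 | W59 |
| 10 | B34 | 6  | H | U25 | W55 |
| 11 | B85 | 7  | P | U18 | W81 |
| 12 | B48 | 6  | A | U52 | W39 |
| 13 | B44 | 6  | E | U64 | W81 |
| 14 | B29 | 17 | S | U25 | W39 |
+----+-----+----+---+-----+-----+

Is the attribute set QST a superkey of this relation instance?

All 14 rows have distinct QST values, so QST → (all attributes) holds and QST is a superkey.

Yes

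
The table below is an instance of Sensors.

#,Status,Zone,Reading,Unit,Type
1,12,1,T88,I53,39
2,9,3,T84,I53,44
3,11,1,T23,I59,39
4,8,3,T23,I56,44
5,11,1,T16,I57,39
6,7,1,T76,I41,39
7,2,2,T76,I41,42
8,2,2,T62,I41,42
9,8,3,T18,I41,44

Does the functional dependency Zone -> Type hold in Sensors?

Yes

Zone=1: rows 1, 3, 5, 6 → Type = 39, 39, 39, 39 ✓
Zone=3: rows 2, 4, 9 → Type = 44, 44, 44 ✓
Zone=2: rows 7, 8 → Type = 42, 42 ✓
Every Zone value is associated with a single Type value, so Zone -> Type holds.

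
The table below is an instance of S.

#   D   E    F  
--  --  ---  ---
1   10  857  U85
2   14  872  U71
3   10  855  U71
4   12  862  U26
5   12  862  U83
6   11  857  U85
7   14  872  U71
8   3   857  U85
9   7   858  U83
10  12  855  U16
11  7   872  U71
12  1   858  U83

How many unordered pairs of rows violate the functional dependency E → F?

2

E=857: all 3 rows agree on F — 0 pairs.
E=872: all 3 rows agree on F — 0 pairs.
E=855: violating pairs (3,10) — 1 pair.
E=862: violating pairs (4,5) — 1 pair.
E=858: all 2 rows agree on F — 0 pairs.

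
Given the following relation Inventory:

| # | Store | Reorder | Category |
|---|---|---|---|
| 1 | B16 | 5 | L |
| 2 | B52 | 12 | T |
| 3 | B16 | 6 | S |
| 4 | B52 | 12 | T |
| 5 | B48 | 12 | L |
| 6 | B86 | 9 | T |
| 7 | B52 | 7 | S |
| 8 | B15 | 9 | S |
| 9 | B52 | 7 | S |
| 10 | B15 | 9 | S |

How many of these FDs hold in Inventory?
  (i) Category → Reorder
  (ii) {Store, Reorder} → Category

(i) Category → Reorder: Category=L: rows 1, 5 → Reorder takes values {5, 12} — violation; Category=T: rows 2, 4, 6 → Reorder takes values {12, 9} — violation; Category=S: rows 3, 7, 8, 9, 10 → Reorder takes values {6, 7, 9} — violation — fails.
(ii) {Store, Reorder} → Category: every LHS value maps to a single RHS value — holds.
1 of the 2 dependencies holds.

1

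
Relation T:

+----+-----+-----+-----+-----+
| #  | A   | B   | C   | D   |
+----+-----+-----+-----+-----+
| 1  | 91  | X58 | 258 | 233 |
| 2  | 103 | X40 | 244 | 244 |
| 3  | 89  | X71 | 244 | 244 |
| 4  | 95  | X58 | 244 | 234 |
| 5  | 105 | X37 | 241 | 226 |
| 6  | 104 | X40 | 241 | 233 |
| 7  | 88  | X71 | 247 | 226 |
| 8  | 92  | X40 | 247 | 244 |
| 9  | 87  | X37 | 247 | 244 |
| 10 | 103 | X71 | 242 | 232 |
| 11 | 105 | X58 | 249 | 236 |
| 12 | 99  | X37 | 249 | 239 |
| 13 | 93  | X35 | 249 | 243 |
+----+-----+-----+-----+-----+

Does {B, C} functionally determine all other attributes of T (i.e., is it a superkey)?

Yes

All 13 rows have distinct {B, C} values, so {B, C} → (all attributes) holds and {B, C} is a superkey.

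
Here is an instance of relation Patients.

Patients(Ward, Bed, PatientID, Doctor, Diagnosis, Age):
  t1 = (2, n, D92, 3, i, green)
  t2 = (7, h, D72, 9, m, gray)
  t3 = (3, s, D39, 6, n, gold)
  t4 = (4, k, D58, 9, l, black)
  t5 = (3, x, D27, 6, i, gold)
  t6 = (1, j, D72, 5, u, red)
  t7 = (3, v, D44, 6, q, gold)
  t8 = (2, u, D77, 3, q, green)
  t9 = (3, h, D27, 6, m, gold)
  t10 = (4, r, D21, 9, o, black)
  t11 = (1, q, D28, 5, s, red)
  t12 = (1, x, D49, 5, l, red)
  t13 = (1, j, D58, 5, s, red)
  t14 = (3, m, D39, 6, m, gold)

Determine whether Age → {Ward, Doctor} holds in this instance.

Yes

Age=green: rows 1, 8 → {Ward,Doctor} = (2, 3), (2, 3) ✓
Age=gray: row 2 → {Ward,Doctor} = (7, 9) ✓
Age=gold: rows 3, 5, 7, 9, 14 → {Ward,Doctor} = (3, 6), (3, 6), (3, 6), (3, 6), (3, 6) ✓
Age=black: rows 4, 10 → {Ward,Doctor} = (4, 9), (4, 9) ✓
Age=red: rows 6, 11, 12, 13 → {Ward,Doctor} = (1, 5), (1, 5), (1, 5), (1, 5) ✓
Every Age value is associated with a single {Ward, Doctor} value, so Age → {Ward, Doctor} holds.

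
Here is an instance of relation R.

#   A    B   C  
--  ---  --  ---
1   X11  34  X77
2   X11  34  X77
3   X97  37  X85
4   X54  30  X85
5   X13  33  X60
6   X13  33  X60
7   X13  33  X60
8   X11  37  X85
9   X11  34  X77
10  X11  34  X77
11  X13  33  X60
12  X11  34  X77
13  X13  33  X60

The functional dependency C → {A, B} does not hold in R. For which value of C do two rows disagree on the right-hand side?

X85

C=X77: rows 1, 2, 9, 10, 12 → {A,B} = (X11, 34), (X11, 34), (X11, 34), (X11, 34), (X11, 34) ✓
C=X85: rows 3, 4, 8 → {A,B} takes values {(X97, 37), (X54, 30), (X11, 37)} — violation
C=X60: rows 5, 6, 7, 11, 13 → {A,B} = (X13, 33), (X13, 33), (X13, 33), (X13, 33), (X13, 33) ✓
The only C value with inconsistent RHS is C=X85.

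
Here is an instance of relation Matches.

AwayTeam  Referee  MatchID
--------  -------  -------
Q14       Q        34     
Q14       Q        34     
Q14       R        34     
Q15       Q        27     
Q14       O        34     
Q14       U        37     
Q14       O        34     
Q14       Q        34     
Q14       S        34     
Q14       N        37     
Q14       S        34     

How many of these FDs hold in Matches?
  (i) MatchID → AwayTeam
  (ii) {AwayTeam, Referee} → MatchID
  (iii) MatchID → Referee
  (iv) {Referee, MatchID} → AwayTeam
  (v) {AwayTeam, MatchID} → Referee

3

(i) MatchID → AwayTeam: every LHS value maps to a single RHS value — holds.
(ii) {AwayTeam, Referee} → MatchID: every LHS value maps to a single RHS value — holds.
(iii) MatchID → Referee: MatchID=34: 8 rows → Referee takes values {Q, R, O, S} — violation; MatchID=37: 2 rows → Referee takes values {U, N} — violation — fails.
(iv) {Referee, MatchID} → AwayTeam: every LHS value maps to a single RHS value — holds.
(v) {AwayTeam, MatchID} → Referee: (AwayTeam=Q14, MatchID=34): 8 rows → Referee takes values {Q, R, O, S} — violation; (AwayTeam=Q14, MatchID=37): 2 rows → Referee takes values {U, N} — violation — fails.
3 of the 5 dependencies hold.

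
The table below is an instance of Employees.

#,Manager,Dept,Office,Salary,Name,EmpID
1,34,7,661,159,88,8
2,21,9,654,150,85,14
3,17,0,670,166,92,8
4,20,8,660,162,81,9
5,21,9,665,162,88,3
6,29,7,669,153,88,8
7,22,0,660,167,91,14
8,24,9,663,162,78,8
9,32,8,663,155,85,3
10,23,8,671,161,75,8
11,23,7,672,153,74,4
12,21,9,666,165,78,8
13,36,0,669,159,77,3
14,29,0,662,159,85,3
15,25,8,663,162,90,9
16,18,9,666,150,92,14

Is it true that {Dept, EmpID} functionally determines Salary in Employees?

(Dept=7, EmpID=8): rows 1, 6 → Salary takes values {159, 153} — violation
(Dept=9, EmpID=14): rows 2, 16 → Salary = 150, 150 ✓
(Dept=0, EmpID=8): row 3 → Salary = 166 ✓
(Dept=8, EmpID=9): rows 4, 15 → Salary = 162, 162 ✓
(Dept=9, EmpID=3): row 5 → Salary = 162 ✓
(Dept=0, EmpID=14): row 7 → Salary = 167 ✓
(Dept=9, EmpID=8): rows 8, 12 → Salary takes values {162, 165} — violation
(Dept=8, EmpID=3): row 9 → Salary = 155 ✓
(Dept=8, EmpID=8): row 10 → Salary = 161 ✓
(Dept=7, EmpID=4): row 11 → Salary = 153 ✓
(Dept=0, EmpID=3): rows 13, 14 → Salary = 159, 159 ✓
Two rows agree on {Dept, EmpID} but differ on Salary, so {Dept, EmpID} -> Salary does not hold.

No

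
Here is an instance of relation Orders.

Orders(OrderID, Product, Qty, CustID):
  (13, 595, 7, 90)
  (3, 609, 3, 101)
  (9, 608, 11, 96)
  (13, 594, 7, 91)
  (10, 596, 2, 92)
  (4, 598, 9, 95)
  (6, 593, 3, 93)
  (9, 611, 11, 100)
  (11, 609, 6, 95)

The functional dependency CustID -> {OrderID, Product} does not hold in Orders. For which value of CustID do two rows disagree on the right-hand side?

95

CustID=90: 1 row → {OrderID,Product} = (13, 595) ✓
CustID=101: 1 row → {OrderID,Product} = (3, 609) ✓
CustID=96: 1 row → {OrderID,Product} = (9, 608) ✓
CustID=91: 1 row → {OrderID,Product} = (13, 594) ✓
CustID=92: 1 row → {OrderID,Product} = (10, 596) ✓
CustID=95: 2 rows → {OrderID,Product} takes values {(4, 598), (11, 609)} — violation
CustID=93: 1 row → {OrderID,Product} = (6, 593) ✓
CustID=100: 1 row → {OrderID,Product} = (9, 611) ✓
The only CustID value with inconsistent RHS is CustID=95.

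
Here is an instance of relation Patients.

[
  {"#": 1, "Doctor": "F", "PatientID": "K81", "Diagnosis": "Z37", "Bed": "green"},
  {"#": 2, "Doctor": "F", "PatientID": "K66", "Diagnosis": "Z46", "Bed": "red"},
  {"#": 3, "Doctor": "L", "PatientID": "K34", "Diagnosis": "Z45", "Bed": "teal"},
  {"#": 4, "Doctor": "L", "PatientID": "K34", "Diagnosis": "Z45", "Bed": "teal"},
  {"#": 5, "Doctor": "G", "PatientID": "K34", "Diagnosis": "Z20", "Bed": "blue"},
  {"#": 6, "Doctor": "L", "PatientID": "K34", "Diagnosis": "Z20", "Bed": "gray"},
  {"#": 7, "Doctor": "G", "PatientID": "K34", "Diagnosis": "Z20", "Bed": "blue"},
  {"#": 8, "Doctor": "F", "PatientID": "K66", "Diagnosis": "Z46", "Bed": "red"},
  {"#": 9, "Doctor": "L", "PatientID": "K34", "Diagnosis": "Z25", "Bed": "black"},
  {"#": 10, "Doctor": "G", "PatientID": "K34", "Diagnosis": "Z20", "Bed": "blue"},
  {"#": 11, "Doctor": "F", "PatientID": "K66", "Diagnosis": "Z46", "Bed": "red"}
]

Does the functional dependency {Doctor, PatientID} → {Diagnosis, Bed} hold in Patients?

(Doctor=F, PatientID=K81): row 1 → {Diagnosis,Bed} = (Z37, green) ✓
(Doctor=F, PatientID=K66): rows 2, 8, 11 → {Diagnosis,Bed} = (Z46, red), (Z46, red), (Z46, red) ✓
(Doctor=L, PatientID=K34): rows 3, 4, 6, 9 → {Diagnosis,Bed} takes values {(Z45, teal), (Z20, gray), (Z25, black)} — violation
(Doctor=G, PatientID=K34): rows 5, 7, 10 → {Diagnosis,Bed} = (Z20, blue), (Z20, blue), (Z20, blue) ✓
Two rows agree on {Doctor, PatientID} but differ on {Diagnosis, Bed}, so {Doctor, PatientID} → {Diagnosis, Bed} does not hold.

No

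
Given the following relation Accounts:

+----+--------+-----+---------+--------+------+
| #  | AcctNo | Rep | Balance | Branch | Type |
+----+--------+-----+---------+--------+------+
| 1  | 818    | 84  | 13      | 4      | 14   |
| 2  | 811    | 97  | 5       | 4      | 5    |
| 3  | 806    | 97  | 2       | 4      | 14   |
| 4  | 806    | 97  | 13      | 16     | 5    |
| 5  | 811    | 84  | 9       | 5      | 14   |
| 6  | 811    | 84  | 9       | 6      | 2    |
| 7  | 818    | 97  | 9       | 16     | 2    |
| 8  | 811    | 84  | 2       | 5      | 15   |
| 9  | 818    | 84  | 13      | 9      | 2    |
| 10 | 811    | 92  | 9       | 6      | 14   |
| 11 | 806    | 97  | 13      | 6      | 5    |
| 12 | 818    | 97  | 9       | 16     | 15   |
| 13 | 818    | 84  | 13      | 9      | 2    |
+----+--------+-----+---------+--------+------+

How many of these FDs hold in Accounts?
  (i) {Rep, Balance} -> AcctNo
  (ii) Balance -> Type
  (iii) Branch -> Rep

(i) {Rep, Balance} -> AcctNo: every LHS value maps to a single RHS value — holds.
(ii) Balance -> Type: Balance=13: rows 1, 4, 9, 11, 13 → Type takes values {14, 5, 2} — violation; Balance=2: rows 3, 8 → Type takes values {14, 15} — violation; Balance=9: rows 5, 6, 7, 10, 12 → Type takes values {14, 2, 15} — violation — fails.
(iii) Branch -> Rep: Branch=4: rows 1, 2, 3 → Rep takes values {84, 97} — violation; Branch=6: rows 6, 10, 11 → Rep takes values {84, 92, 97} — violation — fails.
1 of the 3 dependencies holds.

1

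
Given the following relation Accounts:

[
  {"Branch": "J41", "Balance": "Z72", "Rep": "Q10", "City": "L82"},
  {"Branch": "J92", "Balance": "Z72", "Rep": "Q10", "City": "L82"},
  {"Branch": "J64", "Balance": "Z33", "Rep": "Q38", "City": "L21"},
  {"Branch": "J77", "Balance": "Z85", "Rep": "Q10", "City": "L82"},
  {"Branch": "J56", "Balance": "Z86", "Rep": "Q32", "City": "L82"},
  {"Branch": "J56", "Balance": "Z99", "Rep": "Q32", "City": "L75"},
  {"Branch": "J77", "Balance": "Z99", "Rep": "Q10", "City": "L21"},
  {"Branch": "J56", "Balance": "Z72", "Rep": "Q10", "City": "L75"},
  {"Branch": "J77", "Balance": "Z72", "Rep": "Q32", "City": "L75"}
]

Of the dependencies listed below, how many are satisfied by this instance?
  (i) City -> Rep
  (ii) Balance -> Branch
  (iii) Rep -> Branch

0

(i) City -> Rep: City=L82: 4 rows → Rep takes values {Q10, Q32} — violation; City=L21: 2 rows → Rep takes values {Q38, Q10} — violation; City=L75: 3 rows → Rep takes values {Q32, Q10} — violation — fails.
(ii) Balance -> Branch: Balance=Z72: 4 rows → Branch takes values {J41, J92, J56, J77} — violation; Balance=Z99: 2 rows → Branch takes values {J56, J77} — violation — fails.
(iii) Rep -> Branch: Rep=Q10: 5 rows → Branch takes values {J41, J92, J77, J56} — violation; Rep=Q32: 3 rows → Branch takes values {J56, J77} — violation — fails.
None of the 3 dependencies hold.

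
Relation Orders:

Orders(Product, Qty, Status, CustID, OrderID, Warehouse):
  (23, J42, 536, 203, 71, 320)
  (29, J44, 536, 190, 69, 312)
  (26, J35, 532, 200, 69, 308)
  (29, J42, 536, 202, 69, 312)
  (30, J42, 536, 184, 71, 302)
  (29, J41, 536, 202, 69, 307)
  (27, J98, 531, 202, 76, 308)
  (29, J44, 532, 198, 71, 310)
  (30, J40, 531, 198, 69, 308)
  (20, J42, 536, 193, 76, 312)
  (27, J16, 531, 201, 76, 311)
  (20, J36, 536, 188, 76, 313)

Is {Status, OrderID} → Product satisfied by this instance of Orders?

(Status=536, OrderID=71): 2 rows → Product takes values {23, 30} — violation
(Status=536, OrderID=69): 3 rows → Product = 29, 29, 29 ✓
(Status=532, OrderID=69): 1 row → Product = 26 ✓
(Status=531, OrderID=76): 2 rows → Product = 27, 27 ✓
(Status=532, OrderID=71): 1 row → Product = 29 ✓
(Status=531, OrderID=69): 1 row → Product = 30 ✓
(Status=536, OrderID=76): 2 rows → Product = 20, 20 ✓
Two rows agree on {Status, OrderID} but differ on Product, so {Status, OrderID} → Product does not hold.

No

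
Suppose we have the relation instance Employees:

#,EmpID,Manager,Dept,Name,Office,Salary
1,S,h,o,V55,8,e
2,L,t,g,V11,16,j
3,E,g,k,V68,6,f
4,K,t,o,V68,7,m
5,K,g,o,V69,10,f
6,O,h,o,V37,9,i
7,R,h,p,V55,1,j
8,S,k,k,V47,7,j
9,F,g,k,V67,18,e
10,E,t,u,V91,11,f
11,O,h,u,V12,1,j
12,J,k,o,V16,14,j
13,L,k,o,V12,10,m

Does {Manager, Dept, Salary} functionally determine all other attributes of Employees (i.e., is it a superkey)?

Yes

All 13 rows have distinct {Manager, Dept, Salary} values, so {Manager, Dept, Salary} → (all attributes) holds and {Manager, Dept, Salary} is a superkey.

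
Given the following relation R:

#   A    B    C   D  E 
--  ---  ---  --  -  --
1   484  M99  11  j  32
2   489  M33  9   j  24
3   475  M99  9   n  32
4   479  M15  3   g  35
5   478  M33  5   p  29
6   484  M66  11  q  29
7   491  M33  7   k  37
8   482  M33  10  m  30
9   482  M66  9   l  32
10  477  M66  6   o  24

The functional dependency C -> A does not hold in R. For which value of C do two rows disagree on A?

C=11: rows 1, 6 → A = 484, 484 ✓
C=9: rows 2, 3, 9 → A takes values {489, 475, 482} — violation
C=3: row 4 → A = 479 ✓
C=5: row 5 → A = 478 ✓
C=7: row 7 → A = 491 ✓
C=10: row 8 → A = 482 ✓
C=6: row 10 → A = 477 ✓
The only C value with inconsistent A is C=9.

9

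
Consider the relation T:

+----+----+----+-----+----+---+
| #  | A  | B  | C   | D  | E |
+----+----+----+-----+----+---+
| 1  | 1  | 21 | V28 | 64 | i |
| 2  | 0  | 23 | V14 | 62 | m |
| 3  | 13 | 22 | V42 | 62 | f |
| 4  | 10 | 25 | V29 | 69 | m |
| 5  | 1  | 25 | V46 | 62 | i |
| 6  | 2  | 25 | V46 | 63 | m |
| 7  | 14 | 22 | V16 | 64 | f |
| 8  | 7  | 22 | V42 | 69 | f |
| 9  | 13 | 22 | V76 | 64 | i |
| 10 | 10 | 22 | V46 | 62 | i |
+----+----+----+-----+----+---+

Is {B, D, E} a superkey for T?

All 10 rows have distinct {B, D, E} values, so {B, D, E} → (all attributes) holds and {B, D, E} is a superkey.

Yes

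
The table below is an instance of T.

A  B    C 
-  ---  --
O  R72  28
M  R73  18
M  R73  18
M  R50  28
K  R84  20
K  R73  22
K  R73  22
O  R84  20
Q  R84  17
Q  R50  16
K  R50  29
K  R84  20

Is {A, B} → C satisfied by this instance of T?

Yes

(A=O, B=R72): 1 row → C = 28 ✓
(A=M, B=R73): 2 rows → C = 18, 18 ✓
(A=M, B=R50): 1 row → C = 28 ✓
(A=K, B=R84): 2 rows → C = 20, 20 ✓
(A=K, B=R73): 2 rows → C = 22, 22 ✓
(A=O, B=R84): 1 row → C = 20 ✓
(A=Q, B=R84): 1 row → C = 17 ✓
(A=Q, B=R50): 1 row → C = 16 ✓
(A=K, B=R50): 1 row → C = 29 ✓
Every {A, B} value is associated with a single C value, so {A, B} → C holds.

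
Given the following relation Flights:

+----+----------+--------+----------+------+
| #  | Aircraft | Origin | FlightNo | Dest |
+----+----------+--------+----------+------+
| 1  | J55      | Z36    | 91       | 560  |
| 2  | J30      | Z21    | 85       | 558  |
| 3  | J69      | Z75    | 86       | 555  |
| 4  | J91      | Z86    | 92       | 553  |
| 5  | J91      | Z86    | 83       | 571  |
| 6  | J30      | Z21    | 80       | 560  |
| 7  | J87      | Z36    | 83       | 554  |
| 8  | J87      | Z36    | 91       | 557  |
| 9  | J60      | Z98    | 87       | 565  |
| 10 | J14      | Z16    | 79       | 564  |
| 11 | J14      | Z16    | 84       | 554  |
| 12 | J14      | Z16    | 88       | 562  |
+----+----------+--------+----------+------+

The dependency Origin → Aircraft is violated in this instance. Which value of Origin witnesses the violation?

Z36

Origin=Z36: rows 1, 7, 8 → Aircraft takes values {J55, J87} — violation
Origin=Z21: rows 2, 6 → Aircraft = J30, J30 ✓
Origin=Z75: row 3 → Aircraft = J69 ✓
Origin=Z86: rows 4, 5 → Aircraft = J91, J91 ✓
Origin=Z98: row 9 → Aircraft = J60 ✓
Origin=Z16: rows 10, 11, 12 → Aircraft = J14, J14, J14 ✓
The only Origin value with inconsistent Aircraft is Origin=Z36.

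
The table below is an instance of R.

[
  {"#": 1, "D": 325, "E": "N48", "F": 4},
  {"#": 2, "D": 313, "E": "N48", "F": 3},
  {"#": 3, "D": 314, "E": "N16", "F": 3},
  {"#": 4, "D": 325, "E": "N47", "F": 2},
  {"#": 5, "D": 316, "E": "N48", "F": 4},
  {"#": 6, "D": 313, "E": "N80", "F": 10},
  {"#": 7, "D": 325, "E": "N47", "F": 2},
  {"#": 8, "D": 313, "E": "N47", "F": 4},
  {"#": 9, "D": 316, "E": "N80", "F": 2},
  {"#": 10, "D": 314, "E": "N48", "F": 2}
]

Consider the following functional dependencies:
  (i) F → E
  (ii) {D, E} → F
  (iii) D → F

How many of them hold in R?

1

(i) F → E: F=4: rows 1, 5, 8 → E takes values {N48, N47} — violation; F=3: rows 2, 3 → E takes values {N48, N16} — violation; F=2: rows 4, 7, 9, 10 → E takes values {N47, N80, N48} — violation — fails.
(ii) {D, E} → F: every LHS value maps to a single RHS value — holds.
(iii) D → F: D=325: rows 1, 4, 7 → F takes values {4, 2} — violation; D=313: rows 2, 6, 8 → F takes values {3, 10, 4} — violation; D=314: rows 3, 10 → F takes values {3, 2} — violation; D=316: rows 5, 9 → F takes values {4, 2} — violation — fails.
1 of the 3 dependencies holds.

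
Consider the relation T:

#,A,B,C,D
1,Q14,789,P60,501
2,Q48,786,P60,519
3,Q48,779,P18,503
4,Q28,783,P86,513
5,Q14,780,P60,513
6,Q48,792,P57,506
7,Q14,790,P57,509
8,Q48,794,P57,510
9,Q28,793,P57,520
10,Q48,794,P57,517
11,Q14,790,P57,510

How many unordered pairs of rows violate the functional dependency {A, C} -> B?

3

(A=Q14, C=P60): violating pairs (1,5) — 1 pair.
(A=Q48, C=P57): violating pairs (6,8), (6,10) — 2 pairs.
(A=Q14, C=P57): all 2 rows agree on B — 0 pairs.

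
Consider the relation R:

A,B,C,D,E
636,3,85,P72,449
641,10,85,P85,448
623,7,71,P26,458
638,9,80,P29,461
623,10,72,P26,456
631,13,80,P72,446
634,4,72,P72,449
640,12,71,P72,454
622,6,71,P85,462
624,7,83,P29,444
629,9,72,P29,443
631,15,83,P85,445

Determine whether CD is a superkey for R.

Yes

All 12 rows have distinct CD values, so CD → (all attributes) holds and CD is a superkey.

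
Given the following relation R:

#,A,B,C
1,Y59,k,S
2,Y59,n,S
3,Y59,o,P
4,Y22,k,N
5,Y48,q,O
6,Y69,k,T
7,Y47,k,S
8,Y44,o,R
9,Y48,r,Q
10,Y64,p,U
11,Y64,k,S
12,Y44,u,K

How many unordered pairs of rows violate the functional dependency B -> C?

B=k: violating pairs (1,4), (1,6), (4,6), (4,7), (4,11), (6,7), (6,11) — 7 pairs.
B=o: violating pairs (3,8) — 1 pair.

8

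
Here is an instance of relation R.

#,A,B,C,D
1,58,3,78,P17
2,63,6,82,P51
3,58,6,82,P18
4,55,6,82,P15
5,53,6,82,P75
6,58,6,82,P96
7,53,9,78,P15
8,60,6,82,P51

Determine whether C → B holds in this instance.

No

C=78: rows 1, 7 → B takes values {3, 9} — violation
C=82: rows 2, 3, 4, 5, 6, 8 → B = 6, 6, 6, 6, 6, 6 ✓
Two rows agree on C but differ on B, so C → B does not hold.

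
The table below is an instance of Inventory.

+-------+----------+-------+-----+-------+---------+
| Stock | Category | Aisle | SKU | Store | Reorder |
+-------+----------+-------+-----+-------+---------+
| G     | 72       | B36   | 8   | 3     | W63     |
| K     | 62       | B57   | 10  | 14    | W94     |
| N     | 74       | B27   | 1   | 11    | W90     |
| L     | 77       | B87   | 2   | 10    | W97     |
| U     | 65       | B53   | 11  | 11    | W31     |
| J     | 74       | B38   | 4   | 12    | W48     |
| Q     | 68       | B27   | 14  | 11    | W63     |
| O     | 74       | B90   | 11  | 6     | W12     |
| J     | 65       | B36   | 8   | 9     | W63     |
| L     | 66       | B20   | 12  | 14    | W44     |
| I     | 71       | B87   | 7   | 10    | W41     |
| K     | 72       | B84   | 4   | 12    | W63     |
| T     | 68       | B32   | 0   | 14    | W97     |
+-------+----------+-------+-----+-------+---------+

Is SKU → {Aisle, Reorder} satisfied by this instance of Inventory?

No

SKU=8: 2 rows → {Aisle,Reorder} = (B36, W63), (B36, W63) ✓
SKU=10: 1 row → {Aisle,Reorder} = (B57, W94) ✓
SKU=1: 1 row → {Aisle,Reorder} = (B27, W90) ✓
SKU=2: 1 row → {Aisle,Reorder} = (B87, W97) ✓
SKU=11: 2 rows → {Aisle,Reorder} takes values {(B53, W31), (B90, W12)} — violation
SKU=4: 2 rows → {Aisle,Reorder} takes values {(B38, W48), (B84, W63)} — violation
SKU=14: 1 row → {Aisle,Reorder} = (B27, W63) ✓
SKU=12: 1 row → {Aisle,Reorder} = (B20, W44) ✓
SKU=7: 1 row → {Aisle,Reorder} = (B87, W41) ✓
SKU=0: 1 row → {Aisle,Reorder} = (B32, W97) ✓
Two rows agree on SKU but differ on {Aisle, Reorder}, so SKU → {Aisle, Reorder} does not hold.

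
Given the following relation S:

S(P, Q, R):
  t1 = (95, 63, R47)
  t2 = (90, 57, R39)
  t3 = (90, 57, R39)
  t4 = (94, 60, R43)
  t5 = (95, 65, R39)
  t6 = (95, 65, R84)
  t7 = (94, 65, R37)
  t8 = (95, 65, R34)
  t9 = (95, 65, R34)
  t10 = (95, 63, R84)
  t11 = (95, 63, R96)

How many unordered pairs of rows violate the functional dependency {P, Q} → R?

8

(P=95, Q=63): violating pairs (1,10), (1,11), (10,11) — 3 pairs.
(P=90, Q=57): all 2 rows agree on R — 0 pairs.
(P=95, Q=65): violating pairs (5,6), (5,8), (5,9), (6,8), (6,9) — 5 pairs.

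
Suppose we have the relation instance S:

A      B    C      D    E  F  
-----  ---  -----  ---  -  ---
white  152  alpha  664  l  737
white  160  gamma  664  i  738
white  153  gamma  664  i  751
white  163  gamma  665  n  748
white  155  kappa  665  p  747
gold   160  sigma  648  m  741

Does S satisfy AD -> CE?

(A=white, D=664): 3 rows → {C,E} takes values {(alpha, l), (gamma, i)} — violation
(A=white, D=665): 2 rows → {C,E} takes values {(gamma, n), (kappa, p)} — violation
(A=gold, D=648): 1 row → {C,E} = (sigma, m) ✓
Two rows agree on AD but differ on CE, so AD -> CE does not hold.

No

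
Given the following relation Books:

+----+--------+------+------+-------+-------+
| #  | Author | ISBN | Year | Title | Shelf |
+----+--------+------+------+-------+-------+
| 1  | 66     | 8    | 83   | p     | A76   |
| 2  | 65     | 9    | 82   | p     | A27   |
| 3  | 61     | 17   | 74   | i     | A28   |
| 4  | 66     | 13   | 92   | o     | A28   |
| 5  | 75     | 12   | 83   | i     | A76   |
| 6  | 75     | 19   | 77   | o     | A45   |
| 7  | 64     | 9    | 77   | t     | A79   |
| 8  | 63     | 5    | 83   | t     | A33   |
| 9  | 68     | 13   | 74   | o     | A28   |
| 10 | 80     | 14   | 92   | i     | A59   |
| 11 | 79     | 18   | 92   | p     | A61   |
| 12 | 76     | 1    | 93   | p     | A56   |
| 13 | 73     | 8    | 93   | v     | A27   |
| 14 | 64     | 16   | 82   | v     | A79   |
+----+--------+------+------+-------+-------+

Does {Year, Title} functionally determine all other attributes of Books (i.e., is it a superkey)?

All 14 rows have distinct {Year, Title} values, so {Year, Title} → (all attributes) holds and {Year, Title} is a superkey.

Yes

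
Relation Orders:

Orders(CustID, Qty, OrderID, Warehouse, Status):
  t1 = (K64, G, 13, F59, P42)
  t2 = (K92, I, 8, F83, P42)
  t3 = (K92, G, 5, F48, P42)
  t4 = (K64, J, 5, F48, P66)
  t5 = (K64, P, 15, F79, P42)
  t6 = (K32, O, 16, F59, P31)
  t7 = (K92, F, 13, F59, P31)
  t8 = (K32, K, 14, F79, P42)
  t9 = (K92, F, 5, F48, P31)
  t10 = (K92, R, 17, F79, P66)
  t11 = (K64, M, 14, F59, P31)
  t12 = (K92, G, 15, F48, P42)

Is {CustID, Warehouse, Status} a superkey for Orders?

Rows 3 and 12 have the same {CustID, Warehouse, Status} value (CustID=K92, Warehouse=F48, Status=P42) but are distinct tuples, so {CustID, Warehouse, Status} does not determine every attribute — not a superkey.

No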